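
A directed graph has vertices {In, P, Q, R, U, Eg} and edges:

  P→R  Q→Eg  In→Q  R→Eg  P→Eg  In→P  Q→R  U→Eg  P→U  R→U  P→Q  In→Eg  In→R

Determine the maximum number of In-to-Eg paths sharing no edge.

4

Assign every edge capacity 1; by Menger, the answer equals the max flow.
Path In→Eg (+1); total 1.
Path In→P→Eg (+1); total 2.
Path In→Q→Eg (+1); total 3.
Path In→R→Eg (+1); total 4.
No residual In→Eg path; max flow = 4.
Certifying cut of size 4: {In→Eg, In→P, In→Q, In→R}.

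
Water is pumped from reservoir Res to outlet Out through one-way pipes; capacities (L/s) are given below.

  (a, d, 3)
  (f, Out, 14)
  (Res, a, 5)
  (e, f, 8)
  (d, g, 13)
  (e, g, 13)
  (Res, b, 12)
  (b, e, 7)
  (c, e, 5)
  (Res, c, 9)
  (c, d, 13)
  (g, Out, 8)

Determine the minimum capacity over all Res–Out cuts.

Augment Res→a→d→g→Out: bottleneck 3, flow now 3.
Augment Res→b→e→f→Out: bottleneck 7, flow now 10.
Augment Res→c→d→g→Out: bottleneck 5, flow now 15.
Augment Res→c→e→f→Out: bottleneck 1, flow now 16.
No augmenting path remains; maximum flow = 16.
By max-flow min-cut, the minimum cut capacity equals the max flow.
In the residual graph, reachable from Res: {Res, a, b, c, d, e, g}.
Min-cut edges: e→f (8), g→Out (8); capacity 8 + 8 = 16.

16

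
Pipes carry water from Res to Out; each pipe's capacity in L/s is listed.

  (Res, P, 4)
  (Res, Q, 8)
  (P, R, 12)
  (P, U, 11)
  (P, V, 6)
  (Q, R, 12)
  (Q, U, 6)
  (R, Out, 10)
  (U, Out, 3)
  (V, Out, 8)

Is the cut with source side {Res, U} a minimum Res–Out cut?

No — its capacity is 15, but the minimum cut has capacity 12.

Given cut capacity: 4 + 8 + 3 = 15.
Augment Res→P→R→Out: bottleneck 4, flow now 4.
Augment Res→Q→R→Out: bottleneck 6, flow now 10.
Augment Res→Q→U→Out: bottleneck 2, flow now 12.
No augmenting path remains; maximum flow = 12.
In the residual graph, reachable from Res: {Res}.
Min-cut edges: Res→P (4), Res→Q (8); capacity 4 + 8 = 12.
Cut capacity 15 exceeds the max flow 12, so it is not minimum.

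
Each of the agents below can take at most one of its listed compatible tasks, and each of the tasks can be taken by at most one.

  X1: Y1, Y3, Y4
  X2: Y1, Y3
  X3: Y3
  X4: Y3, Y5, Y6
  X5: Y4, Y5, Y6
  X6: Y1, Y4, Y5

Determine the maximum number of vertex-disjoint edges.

5

Unit-capacity flow: source→left, listed edges, right→sink; max matching = max flow.
Augmenting path X1→Y1 (+1); matched 1.
Augmenting path X2→Y3 (+1); matched 2.
Augmenting path X4→Y5 (+1); matched 3.
Augmenting path X5→Y4 (+1); matched 4.
Augmenting path X6→Y4→X5→Y6 (+1); matched 5.
No augmenting path remains; maximum matching = 5.
König certificate: {Y1, Y3, Y4, Y5, Y6} is a vertex cover of size 5 (every listed pair touches it), so no matching can be larger.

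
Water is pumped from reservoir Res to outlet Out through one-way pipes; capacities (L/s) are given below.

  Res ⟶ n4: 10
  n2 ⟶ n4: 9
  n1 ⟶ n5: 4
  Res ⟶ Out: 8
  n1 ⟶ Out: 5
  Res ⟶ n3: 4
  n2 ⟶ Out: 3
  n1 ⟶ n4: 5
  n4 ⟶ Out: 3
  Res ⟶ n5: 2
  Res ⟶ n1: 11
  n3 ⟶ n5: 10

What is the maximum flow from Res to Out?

Augment Res→Out: bottleneck 8, flow now 8.
Augment Res→n1→Out: bottleneck 5, flow now 13.
Augment Res→n4→Out: bottleneck 3, flow now 16.
No augmenting path remains; maximum flow = 16.
In the residual graph, reachable from Res: {Res, n1, n3, n4, n5}.
Min-cut edges: Res→Out (8), n1→Out (5), n4→Out (3); capacity 8 + 5 + 3 = 16.
This cut is saturated, so no flow can exceed 16.

16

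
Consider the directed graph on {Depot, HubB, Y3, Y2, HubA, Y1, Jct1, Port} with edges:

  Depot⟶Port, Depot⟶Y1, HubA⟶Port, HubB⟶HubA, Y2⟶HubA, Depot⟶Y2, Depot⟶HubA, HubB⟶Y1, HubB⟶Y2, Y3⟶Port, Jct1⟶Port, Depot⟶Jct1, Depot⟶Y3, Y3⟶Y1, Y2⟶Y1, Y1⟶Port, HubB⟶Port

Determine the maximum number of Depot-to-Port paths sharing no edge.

Assign every edge capacity 1; by Menger, the answer equals the max flow.
Path Depot→Port (+1); total 1.
Path Depot→Y3→Port (+1); total 2.
Path Depot→HubA→Port (+1); total 3.
Path Depot→Y1→Port (+1); total 4.
Path Depot→Jct1→Port (+1); total 5.
No residual Depot→Port path; max flow = 5.
Certifying cut of size 5: {Depot→Jct1, Depot→Port, Depot→Y3, HubA→Port, Y1→Port}.

5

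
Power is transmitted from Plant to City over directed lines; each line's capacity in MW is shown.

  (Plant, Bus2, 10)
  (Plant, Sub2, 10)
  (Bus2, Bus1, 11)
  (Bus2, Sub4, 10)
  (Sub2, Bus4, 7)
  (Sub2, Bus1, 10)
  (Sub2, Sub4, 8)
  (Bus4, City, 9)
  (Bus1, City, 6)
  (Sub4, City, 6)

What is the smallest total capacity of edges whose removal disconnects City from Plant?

19

Augment Plant→Bus2→Bus1→City: bottleneck 6, flow now 6.
Augment Plant→Bus2→Sub4→City: bottleneck 4, flow now 10.
Augment Plant→Sub2→Bus4→City: bottleneck 7, flow now 17.
Augment Plant→Sub2→Sub4→City: bottleneck 2, flow now 19.
No augmenting path remains; maximum flow = 19.
By max-flow min-cut, the minimum cut capacity equals the max flow.
In the residual graph, reachable from Plant: {Plant, Bus2, Sub2, Bus1, Sub4}.
Min-cut edges: Sub2→Bus4 (7), Bus1→City (6), Sub4→City (6); capacity 7 + 6 + 6 = 19.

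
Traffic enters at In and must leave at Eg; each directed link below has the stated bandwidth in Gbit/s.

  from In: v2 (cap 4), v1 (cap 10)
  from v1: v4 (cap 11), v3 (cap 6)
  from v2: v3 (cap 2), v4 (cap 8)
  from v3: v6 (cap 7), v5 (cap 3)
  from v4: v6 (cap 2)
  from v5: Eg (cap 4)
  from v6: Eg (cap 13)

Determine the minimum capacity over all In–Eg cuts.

Augment In→v1→v3→v5→Eg: bottleneck 3, flow now 3.
Augment In→v1→v3→v6→Eg: bottleneck 3, flow now 6.
Augment In→v1→v4→v6→Eg: bottleneck 2, flow now 8.
Augment In→v2→v3→v6→Eg: bottleneck 2, flow now 10.
No augmenting path remains; maximum flow = 10.
By max-flow min-cut, the minimum cut capacity equals the max flow.
In the residual graph, reachable from In: {In, v1, v2, v4}.
Min-cut edges: v1→v3 (6), v2→v3 (2), v4→v6 (2); capacity 6 + 2 + 2 = 10.

10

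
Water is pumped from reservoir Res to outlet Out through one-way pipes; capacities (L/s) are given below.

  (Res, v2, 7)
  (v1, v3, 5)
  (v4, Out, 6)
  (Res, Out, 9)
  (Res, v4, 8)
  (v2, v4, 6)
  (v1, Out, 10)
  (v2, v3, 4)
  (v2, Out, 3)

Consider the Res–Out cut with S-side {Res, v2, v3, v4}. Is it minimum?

Yes — it is a minimum cut (capacity 18).

Given cut capacity: 9 + 3 + 6 = 18.
Augment Res→Out: bottleneck 9, flow now 9.
Augment Res→v2→Out: bottleneck 3, flow now 12.
Augment Res→v4→Out: bottleneck 6, flow now 18.
No augmenting path remains; maximum flow = 18.
Cut capacity 18 equals the max flow, so it is a minimum cut.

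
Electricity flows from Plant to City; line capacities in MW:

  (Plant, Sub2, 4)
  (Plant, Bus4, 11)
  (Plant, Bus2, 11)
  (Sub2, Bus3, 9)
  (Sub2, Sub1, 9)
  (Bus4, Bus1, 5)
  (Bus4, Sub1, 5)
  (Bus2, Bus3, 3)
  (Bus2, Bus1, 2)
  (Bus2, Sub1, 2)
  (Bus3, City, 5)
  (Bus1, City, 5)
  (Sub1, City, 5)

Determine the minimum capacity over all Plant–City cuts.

Augment Plant→Sub2→Bus3→City: bottleneck 4, flow now 4.
Augment Plant→Bus4→Bus1→City: bottleneck 5, flow now 9.
Augment Plant→Bus4→Sub1→City: bottleneck 5, flow now 14.
Augment Plant→Bus2→Bus3→City: bottleneck 1, flow now 15.
No augmenting path remains; maximum flow = 15.
By max-flow min-cut, the minimum cut capacity equals the max flow.
In the residual graph, reachable from Plant: {Plant, Sub2, Bus4, Bus2, Bus3, Bus1, Sub1}.
Min-cut edges: Bus3→City (5), Bus1→City (5), Sub1→City (5); capacity 5 + 5 + 5 = 15.

15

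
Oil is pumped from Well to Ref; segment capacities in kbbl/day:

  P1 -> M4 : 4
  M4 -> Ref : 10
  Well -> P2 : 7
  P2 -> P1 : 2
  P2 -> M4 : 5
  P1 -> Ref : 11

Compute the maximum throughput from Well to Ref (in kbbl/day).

7

Augment Well→P2→P1→Ref: bottleneck 2, flow now 2.
Augment Well→P2→M4→Ref: bottleneck 5, flow now 7.
No augmenting path remains; maximum flow = 7.
In the residual graph, reachable from Well: {Well}.
Min-cut edges: Well→P2 (7); capacity 7 = 7.
This cut is saturated, so no flow can exceed 7.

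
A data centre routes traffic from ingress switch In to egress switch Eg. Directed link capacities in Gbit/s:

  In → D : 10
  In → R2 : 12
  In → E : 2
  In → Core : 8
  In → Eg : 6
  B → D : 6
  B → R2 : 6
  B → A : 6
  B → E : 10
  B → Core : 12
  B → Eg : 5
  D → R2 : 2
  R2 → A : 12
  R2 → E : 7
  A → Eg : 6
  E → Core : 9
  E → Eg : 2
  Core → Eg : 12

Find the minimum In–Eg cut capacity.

26

Augment In→Eg: bottleneck 6, flow now 6.
Augment In→E→Eg: bottleneck 2, flow now 8.
Augment In→Core→Eg: bottleneck 8, flow now 16.
Augment In→R2→A→Eg: bottleneck 6, flow now 22.
Augment In→R2→E→Core→Eg: bottleneck 4, flow now 26.
No augmenting path remains; maximum flow = 26.
By max-flow min-cut, the minimum cut capacity equals the max flow.
In the residual graph, reachable from In: {In, D, R2, A, E, Core}.
Min-cut edges: In→Eg (6), A→Eg (6), E→Eg (2), Core→Eg (12); capacity 6 + 6 + 2 + 12 = 26.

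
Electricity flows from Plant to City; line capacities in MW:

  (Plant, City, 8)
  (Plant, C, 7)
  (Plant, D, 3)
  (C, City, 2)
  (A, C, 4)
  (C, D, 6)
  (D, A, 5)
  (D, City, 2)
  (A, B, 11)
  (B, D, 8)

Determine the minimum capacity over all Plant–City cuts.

12

Augment Plant→City: bottleneck 8, flow now 8.
Augment Plant→C→City: bottleneck 2, flow now 10.
Augment Plant→D→City: bottleneck 2, flow now 12.
No augmenting path remains; maximum flow = 12.
By max-flow min-cut, the minimum cut capacity equals the max flow.
In the residual graph, reachable from Plant: {Plant, A, B, C, D}.
Min-cut edges: Plant→City (8), C→City (2), D→City (2); capacity 8 + 2 + 2 = 12.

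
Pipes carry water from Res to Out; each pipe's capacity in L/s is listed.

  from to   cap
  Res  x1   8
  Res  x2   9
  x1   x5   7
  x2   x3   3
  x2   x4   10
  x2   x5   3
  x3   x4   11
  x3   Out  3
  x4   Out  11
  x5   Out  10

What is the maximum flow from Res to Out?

16

Augment Res→x1→x5→Out: bottleneck 7, flow now 7.
Augment Res→x2→x3→Out: bottleneck 3, flow now 10.
Augment Res→x2→x4→Out: bottleneck 6, flow now 16.
No augmenting path remains; maximum flow = 16.
In the residual graph, reachable from Res: {Res, x1}.
Min-cut edges: Res→x2 (9), x1→x5 (7); capacity 9 + 7 = 16.
This cut is saturated, so no flow can exceed 16.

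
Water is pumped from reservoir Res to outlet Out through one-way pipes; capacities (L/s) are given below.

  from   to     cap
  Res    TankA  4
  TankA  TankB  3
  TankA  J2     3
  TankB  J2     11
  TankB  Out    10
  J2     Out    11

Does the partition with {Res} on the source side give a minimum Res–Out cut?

Given cut capacity: 4 = 4.
Augment Res→TankA→TankB→Out: bottleneck 3, flow now 3.
Augment Res→TankA→J2→Out: bottleneck 1, flow now 4.
No augmenting path remains; maximum flow = 4.
Cut capacity 4 equals the max flow, so it is a minimum cut.

Yes — it is a minimum cut (capacity 4).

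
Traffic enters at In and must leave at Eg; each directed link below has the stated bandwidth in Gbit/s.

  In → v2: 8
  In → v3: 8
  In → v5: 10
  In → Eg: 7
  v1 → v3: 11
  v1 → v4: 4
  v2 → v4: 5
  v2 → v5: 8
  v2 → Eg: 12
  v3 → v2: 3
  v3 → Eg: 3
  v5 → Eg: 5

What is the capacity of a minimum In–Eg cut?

Augment In→Eg: bottleneck 7, flow now 7.
Augment In→v2→Eg: bottleneck 8, flow now 15.
Augment In→v3→Eg: bottleneck 3, flow now 18.
Augment In→v5→Eg: bottleneck 5, flow now 23.
Augment In→v3→v2→Eg: bottleneck 3, flow now 26.
No augmenting path remains; maximum flow = 26.
By max-flow min-cut, the minimum cut capacity equals the max flow.
In the residual graph, reachable from In: {In, v3, v5}.
Min-cut edges: In→v2 (8), In→Eg (7), v3→v2 (3), v3→Eg (3), v5→Eg (5); capacity 8 + 7 + 3 + 3 + 5 = 26.

26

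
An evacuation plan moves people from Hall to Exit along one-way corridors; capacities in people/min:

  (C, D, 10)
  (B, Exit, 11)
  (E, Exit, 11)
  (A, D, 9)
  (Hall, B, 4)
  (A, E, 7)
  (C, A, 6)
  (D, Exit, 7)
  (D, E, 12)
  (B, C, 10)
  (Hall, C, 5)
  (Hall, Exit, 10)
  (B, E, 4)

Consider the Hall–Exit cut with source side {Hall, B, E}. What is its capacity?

47

Edges leaving {Hall, B, E}: Hall→C (5), Hall→Exit (10), B→C (10), B→Exit (11), E→Exit (11).
Cut capacity = 5 + 10 + 10 + 11 + 11 = 47.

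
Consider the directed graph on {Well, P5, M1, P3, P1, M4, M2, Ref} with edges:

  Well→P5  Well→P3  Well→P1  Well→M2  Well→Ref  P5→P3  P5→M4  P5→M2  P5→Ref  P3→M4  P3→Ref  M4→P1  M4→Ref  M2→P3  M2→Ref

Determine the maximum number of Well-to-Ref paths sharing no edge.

4

Assign every edge capacity 1; by Menger, the answer equals the max flow.
Path Well→Ref (+1); total 1.
Path Well→P5→Ref (+1); total 2.
Path Well→P3→Ref (+1); total 3.
Path Well→M2→Ref (+1); total 4.
No residual Well→Ref path; max flow = 4.
Certifying cut of size 4: {Well→M2, Well→P3, Well→P5, Well→Ref}.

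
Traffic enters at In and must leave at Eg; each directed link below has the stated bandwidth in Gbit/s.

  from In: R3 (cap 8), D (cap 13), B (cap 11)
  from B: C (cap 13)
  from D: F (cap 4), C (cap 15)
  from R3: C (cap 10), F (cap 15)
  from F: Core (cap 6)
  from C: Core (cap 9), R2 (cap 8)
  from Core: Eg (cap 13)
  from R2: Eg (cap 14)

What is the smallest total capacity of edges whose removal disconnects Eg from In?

Augment In→B→C→Core→Eg: bottleneck 9, flow now 9.
Augment In→B→C→R2→Eg: bottleneck 2, flow now 11.
Augment In→D→F→Core→Eg: bottleneck 4, flow now 15.
Augment In→D→C→R2→Eg: bottleneck 6, flow now 21.
No augmenting path remains; maximum flow = 21.
By max-flow min-cut, the minimum cut capacity equals the max flow.
In the residual graph, reachable from In: {In, B, D, R3, F, C, Core}.
Min-cut edges: C→R2 (8), Core→Eg (13); capacity 8 + 13 = 21.

21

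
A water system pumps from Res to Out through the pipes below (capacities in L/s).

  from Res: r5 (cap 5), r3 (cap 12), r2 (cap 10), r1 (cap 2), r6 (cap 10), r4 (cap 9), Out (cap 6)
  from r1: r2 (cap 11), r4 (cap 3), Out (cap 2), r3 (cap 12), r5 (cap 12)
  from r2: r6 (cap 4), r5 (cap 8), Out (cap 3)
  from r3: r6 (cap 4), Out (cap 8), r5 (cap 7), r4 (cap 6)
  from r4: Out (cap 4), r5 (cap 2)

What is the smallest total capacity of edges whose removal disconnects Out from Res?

Augment Res→Out: bottleneck 6, flow now 6.
Augment Res→r1→Out: bottleneck 2, flow now 8.
Augment Res→r2→Out: bottleneck 3, flow now 11.
Augment Res→r3→Out: bottleneck 8, flow now 19.
Augment Res→r4→Out: bottleneck 4, flow now 23.
No augmenting path remains; maximum flow = 23.
By max-flow min-cut, the minimum cut capacity equals the max flow.
In the residual graph, reachable from Res: {Res, r2, r3, r4, r5, r6}.
Min-cut edges: Res→r1 (2), Res→Out (6), r2→Out (3), r3→Out (8), r4→Out (4); capacity 2 + 6 + 3 + 8 + 4 = 23.

23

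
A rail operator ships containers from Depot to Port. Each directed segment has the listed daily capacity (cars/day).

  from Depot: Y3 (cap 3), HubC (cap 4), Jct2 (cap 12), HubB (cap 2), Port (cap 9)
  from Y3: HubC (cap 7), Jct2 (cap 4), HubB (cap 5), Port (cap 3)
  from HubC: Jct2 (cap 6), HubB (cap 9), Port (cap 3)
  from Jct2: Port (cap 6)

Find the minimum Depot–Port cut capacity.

21

Augment Depot→Port: bottleneck 9, flow now 9.
Augment Depot→Y3→Port: bottleneck 3, flow now 12.
Augment Depot→HubC→Port: bottleneck 3, flow now 15.
Augment Depot→Jct2→Port: bottleneck 6, flow now 21.
No augmenting path remains; maximum flow = 21.
By max-flow min-cut, the minimum cut capacity equals the max flow.
In the residual graph, reachable from Depot: {Depot, HubC, Jct2, HubB}.
Min-cut edges: Depot→Y3 (3), Depot→Port (9), HubC→Port (3), Jct2→Port (6); capacity 3 + 9 + 3 + 6 = 21.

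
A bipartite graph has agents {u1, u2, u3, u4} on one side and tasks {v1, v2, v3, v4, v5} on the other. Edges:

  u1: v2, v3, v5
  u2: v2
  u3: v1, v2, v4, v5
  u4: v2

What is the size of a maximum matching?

Unit-capacity flow: source→left, listed edges, right→sink; max matching = max flow.
Augmenting path u1→v2 (+1); matched 1.
Augmenting path u3→v1 (+1); matched 2.
Augmenting path u2→v2→u1→v3 (+1); matched 3.
No augmenting path remains; maximum matching = 3.
König certificate: {u1, u3, v2} is a vertex cover of size 3 (every listed pair touches it), so no matching can be larger.

3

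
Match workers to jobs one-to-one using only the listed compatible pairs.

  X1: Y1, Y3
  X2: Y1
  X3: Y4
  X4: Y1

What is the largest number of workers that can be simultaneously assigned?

Unit-capacity flow: source→left, listed edges, right→sink; max matching = max flow.
Augmenting path X1→Y1 (+1); matched 1.
Augmenting path X3→Y4 (+1); matched 2.
Augmenting path X2→Y1→X1→Y3 (+1); matched 3.
No augmenting path remains; maximum matching = 3.
König certificate: {X1, X3, Y1} is a vertex cover of size 3 (every listed pair touches it), so no matching can be larger.

3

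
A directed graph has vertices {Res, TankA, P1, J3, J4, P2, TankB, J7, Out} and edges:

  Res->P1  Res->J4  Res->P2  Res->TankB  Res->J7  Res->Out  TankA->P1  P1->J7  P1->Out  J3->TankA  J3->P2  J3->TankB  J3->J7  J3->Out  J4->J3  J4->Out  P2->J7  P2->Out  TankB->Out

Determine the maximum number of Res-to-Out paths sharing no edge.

Assign every edge capacity 1; by Menger, the answer equals the max flow.
Path Res→Out (+1); total 1.
Path Res→P1→Out (+1); total 2.
Path Res→J4→Out (+1); total 3.
Path Res→P2→Out (+1); total 4.
Path Res→TankB→Out (+1); total 5.
No residual Res→Out path; max flow = 5.
Certifying cut of size 5: {Res→J4, Res→Out, Res→P1, Res→P2, Res→TankB}.

5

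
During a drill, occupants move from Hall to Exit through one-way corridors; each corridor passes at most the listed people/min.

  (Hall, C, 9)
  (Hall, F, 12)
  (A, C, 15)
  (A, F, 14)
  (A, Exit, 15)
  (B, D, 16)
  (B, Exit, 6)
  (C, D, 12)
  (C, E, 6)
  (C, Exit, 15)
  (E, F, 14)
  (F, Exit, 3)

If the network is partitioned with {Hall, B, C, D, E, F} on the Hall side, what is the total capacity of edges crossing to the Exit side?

24

Edges leaving {Hall, B, C, D, E, F}: B→Exit (6), C→Exit (15), F→Exit (3).
Cut capacity = 6 + 15 + 3 = 24.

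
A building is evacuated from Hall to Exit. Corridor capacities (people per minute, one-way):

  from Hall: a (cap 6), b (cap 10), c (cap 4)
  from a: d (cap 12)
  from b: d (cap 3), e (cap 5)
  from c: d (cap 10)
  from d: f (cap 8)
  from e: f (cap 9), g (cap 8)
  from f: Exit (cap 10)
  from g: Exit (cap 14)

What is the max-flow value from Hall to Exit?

Augment Hall→a→d→f→Exit: bottleneck 6, flow now 6.
Augment Hall→b→d→f→Exit: bottleneck 2, flow now 8.
Augment Hall→b→e→f→Exit: bottleneck 2, flow now 10.
Augment Hall→b→e→g→Exit: bottleneck 3, flow now 13.
No augmenting path remains; maximum flow = 13.
In the residual graph, reachable from Hall: {Hall, a, b, c, d}.
Min-cut edges: b→e (5), d→f (8); capacity 5 + 8 = 13.
This cut is saturated, so no flow can exceed 13.

13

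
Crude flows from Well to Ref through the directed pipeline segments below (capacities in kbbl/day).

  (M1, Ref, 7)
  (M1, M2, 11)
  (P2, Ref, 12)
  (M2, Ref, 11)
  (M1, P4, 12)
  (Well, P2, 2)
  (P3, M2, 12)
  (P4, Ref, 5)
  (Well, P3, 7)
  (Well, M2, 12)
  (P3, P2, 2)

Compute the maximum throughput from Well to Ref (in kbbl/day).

15

Augment Well→P2→Ref: bottleneck 2, flow now 2.
Augment Well→M2→Ref: bottleneck 11, flow now 13.
Augment Well→P3→P2→Ref: bottleneck 2, flow now 15.
No augmenting path remains; maximum flow = 15.
In the residual graph, reachable from Well: {Well, P3, M2}.
Min-cut edges: Well→P2 (2), P3→P2 (2), M2→Ref (11); capacity 2 + 2 + 11 = 15.
This cut is saturated, so no flow can exceed 15.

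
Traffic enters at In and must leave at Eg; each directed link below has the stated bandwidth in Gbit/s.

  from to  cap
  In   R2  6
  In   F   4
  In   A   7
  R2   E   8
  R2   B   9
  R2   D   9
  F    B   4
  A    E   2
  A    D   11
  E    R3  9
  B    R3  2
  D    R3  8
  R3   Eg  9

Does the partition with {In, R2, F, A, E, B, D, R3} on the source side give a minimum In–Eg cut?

Yes — it is a minimum cut (capacity 9).

Given cut capacity: 9 = 9.
Augment In→R2→E→R3→Eg: bottleneck 6, flow now 6.
Augment In→F→B→R3→Eg: bottleneck 2, flow now 8.
Augment In→A→E→R3→Eg: bottleneck 1, flow now 9.
No augmenting path remains; maximum flow = 9.
Cut capacity 9 equals the max flow, so it is a minimum cut.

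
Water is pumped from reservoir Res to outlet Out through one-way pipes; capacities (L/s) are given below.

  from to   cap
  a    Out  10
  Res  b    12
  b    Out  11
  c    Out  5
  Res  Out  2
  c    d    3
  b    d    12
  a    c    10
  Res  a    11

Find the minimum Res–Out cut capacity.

24

Augment Res→Out: bottleneck 2, flow now 2.
Augment Res→a→Out: bottleneck 10, flow now 12.
Augment Res→b→Out: bottleneck 11, flow now 23.
Augment Res→a→c→Out: bottleneck 1, flow now 24.
No augmenting path remains; maximum flow = 24.
By max-flow min-cut, the minimum cut capacity equals the max flow.
In the residual graph, reachable from Res: {Res, b, d}.
Min-cut edges: Res→a (11), Res→Out (2), b→Out (11); capacity 11 + 2 + 11 = 24.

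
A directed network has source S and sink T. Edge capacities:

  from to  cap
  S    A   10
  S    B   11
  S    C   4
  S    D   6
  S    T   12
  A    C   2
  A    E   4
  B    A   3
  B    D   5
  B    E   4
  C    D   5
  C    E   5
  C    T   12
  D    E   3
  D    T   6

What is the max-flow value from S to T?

24

Augment S→T: bottleneck 12, flow now 12.
Augment S→C→T: bottleneck 4, flow now 16.
Augment S→D→T: bottleneck 6, flow now 22.
Augment S→A→C→T: bottleneck 2, flow now 24.
No augmenting path remains; maximum flow = 24.
In the residual graph, reachable from S: {S, A, B, D, E}.
Min-cut edges: S→C (4), S→T (12), A→C (2), D→T (6); capacity 4 + 12 + 2 + 6 = 24.
This cut is saturated, so no flow can exceed 24.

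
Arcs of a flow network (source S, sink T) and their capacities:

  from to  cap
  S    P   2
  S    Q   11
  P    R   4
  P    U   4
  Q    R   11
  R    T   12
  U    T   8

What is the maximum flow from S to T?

13

Augment S→P→R→T: bottleneck 2, flow now 2.
Augment S→Q→R→T: bottleneck 10, flow now 12.
Augment S→Q→R→P→U→T: bottleneck 1, flow now 13. (uses reverse residual edge)
No augmenting path remains; maximum flow = 13.
In the residual graph, reachable from S: {S}.
Min-cut edges: S→P (2), S→Q (11); capacity 2 + 11 = 13.
This cut is saturated, so no flow can exceed 13.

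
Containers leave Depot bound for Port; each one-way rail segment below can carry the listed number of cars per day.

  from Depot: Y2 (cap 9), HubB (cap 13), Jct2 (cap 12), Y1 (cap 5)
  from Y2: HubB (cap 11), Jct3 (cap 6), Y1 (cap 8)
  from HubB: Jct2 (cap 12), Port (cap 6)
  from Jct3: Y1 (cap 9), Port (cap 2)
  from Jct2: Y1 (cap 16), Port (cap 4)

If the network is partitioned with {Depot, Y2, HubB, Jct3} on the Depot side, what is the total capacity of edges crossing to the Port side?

54

Edges leaving {Depot, Y2, HubB, Jct3}: Depot→Jct2 (12), Depot→Y1 (5), Y2→Y1 (8), HubB→Jct2 (12), HubB→Port (6), Jct3→Y1 (9), Jct3→Port (2).
Cut capacity = 12 + 5 + 8 + 12 + 6 + 9 + 2 = 54.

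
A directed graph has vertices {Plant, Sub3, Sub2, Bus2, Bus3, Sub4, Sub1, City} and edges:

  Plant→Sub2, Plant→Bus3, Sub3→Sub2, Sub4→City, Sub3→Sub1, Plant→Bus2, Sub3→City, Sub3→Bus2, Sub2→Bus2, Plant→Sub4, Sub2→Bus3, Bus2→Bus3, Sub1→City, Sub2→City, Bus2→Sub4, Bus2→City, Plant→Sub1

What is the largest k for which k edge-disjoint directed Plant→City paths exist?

Assign every edge capacity 1; by Menger, the answer equals the max flow.
Path Plant→Sub2→City (+1); total 1.
Path Plant→Bus2→City (+1); total 2.
Path Plant→Sub4→City (+1); total 3.
Path Plant→Sub1→City (+1); total 4.
No residual Plant→City path; max flow = 4.
Certifying cut of size 4: {Plant→Bus2, Plant→Sub1, Plant→Sub2, Plant→Sub4}.

4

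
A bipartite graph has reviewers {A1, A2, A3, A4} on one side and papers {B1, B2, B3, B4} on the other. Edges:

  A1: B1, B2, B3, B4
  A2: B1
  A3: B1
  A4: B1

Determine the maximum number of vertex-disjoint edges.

Unit-capacity flow: source→left, listed edges, right→sink; max matching = max flow.
Augmenting path A1→B1 (+1); matched 1.
Augmenting path A2→B1→A1→B2 (+1); matched 2.
No augmenting path remains; maximum matching = 2.
König certificate: {A1, B1} is a vertex cover of size 2 (every listed pair touches it), so no matching can be larger.

2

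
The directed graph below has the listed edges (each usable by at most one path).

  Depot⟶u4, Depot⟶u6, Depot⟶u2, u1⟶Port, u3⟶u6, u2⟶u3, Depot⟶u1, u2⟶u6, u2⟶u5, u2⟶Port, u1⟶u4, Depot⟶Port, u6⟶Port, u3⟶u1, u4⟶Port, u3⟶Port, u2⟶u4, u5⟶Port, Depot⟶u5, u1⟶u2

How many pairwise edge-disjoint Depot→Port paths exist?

Assign every edge capacity 1; by Menger, the answer equals the max flow.
Path Depot→Port (+1); total 1.
Path Depot→u1→Port (+1); total 2.
Path Depot→u2→Port (+1); total 3.
Path Depot→u4→Port (+1); total 4.
Path Depot→u5→Port (+1); total 5.
Path Depot→u6→Port (+1); total 6.
No residual Depot→Port path; max flow = 6.
Certifying cut of size 6: {Depot→Port, Depot→u1, Depot→u2, Depot→u4, Depot→u5, Depot→u6}.

6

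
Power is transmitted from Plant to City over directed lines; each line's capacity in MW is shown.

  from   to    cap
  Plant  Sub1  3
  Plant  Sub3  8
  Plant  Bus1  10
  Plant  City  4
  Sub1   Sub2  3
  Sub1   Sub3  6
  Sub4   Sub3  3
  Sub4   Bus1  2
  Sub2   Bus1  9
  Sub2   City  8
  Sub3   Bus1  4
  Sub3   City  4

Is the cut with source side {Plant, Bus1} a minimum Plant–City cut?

No — its capacity is 15, but the minimum cut has capacity 11.

Given cut capacity: 3 + 8 + 4 = 15.
Augment Plant→City: bottleneck 4, flow now 4.
Augment Plant→Sub3→City: bottleneck 4, flow now 8.
Augment Plant→Sub1→Sub2→City: bottleneck 3, flow now 11.
No augmenting path remains; maximum flow = 11.
In the residual graph, reachable from Plant: {Plant, Sub3, Bus1}.
Min-cut edges: Plant→Sub1 (3), Plant→City (4), Sub3→City (4); capacity 3 + 4 + 4 = 11.
Cut capacity 15 exceeds the max flow 11, so it is not minimum.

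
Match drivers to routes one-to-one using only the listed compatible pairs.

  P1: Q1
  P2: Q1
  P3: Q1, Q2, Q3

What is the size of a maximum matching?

Unit-capacity flow: source→left, listed edges, right→sink; max matching = max flow.
Augmenting path P1→Q1 (+1); matched 1.
Augmenting path P3→Q2 (+1); matched 2.
No augmenting path remains; maximum matching = 2.
König certificate: {P3, Q1} is a vertex cover of size 2 (every listed pair touches it), so no matching can be larger.

2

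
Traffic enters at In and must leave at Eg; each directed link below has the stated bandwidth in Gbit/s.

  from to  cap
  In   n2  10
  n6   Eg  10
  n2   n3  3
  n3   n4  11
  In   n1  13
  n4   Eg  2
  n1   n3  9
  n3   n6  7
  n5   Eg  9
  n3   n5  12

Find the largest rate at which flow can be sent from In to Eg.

12

Augment In→n1→n3→n4→Eg: bottleneck 2, flow now 2.
Augment In→n1→n3→n5→Eg: bottleneck 7, flow now 9.
Augment In→n2→n3→n5→Eg: bottleneck 2, flow now 11.
Augment In→n2→n3→n6→Eg: bottleneck 1, flow now 12.
No augmenting path remains; maximum flow = 12.
In the residual graph, reachable from In: {In, n1, n2}.
Min-cut edges: n1→n3 (9), n2→n3 (3); capacity 9 + 3 = 12.
This cut is saturated, so no flow can exceed 12.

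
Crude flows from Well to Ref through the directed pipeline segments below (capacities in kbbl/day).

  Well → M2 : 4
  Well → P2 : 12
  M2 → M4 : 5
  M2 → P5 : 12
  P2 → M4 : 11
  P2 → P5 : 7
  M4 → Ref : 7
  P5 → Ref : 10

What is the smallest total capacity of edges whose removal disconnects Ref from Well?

Augment Well→M2→M4→Ref: bottleneck 4, flow now 4.
Augment Well→P2→M4→Ref: bottleneck 3, flow now 7.
Augment Well→P2→P5→Ref: bottleneck 7, flow now 14.
Augment Well→P2→M4→M2→P5→Ref: bottleneck 2, flow now 16. (uses reverse residual edge)
No augmenting path remains; maximum flow = 16.
By max-flow min-cut, the minimum cut capacity equals the max flow.
In the residual graph, reachable from Well: {Well}.
Min-cut edges: Well→M2 (4), Well→P2 (12); capacity 4 + 12 = 16.

16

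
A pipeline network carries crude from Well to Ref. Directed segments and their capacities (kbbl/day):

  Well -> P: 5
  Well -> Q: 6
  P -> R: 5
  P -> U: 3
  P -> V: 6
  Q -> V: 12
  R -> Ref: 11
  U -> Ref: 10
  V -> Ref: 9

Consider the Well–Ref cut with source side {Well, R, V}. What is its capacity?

Edges leaving {Well, R, V}: Well→P (5), Well→Q (6), R→Ref (11), V→Ref (9).
Cut capacity = 5 + 6 + 11 + 9 = 31.

31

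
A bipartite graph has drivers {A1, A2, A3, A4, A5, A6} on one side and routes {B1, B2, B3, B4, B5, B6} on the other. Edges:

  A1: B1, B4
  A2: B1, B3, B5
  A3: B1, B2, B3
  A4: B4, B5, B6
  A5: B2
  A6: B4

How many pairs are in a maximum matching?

Unit-capacity flow: source→left, listed edges, right→sink; max matching = max flow.
Augmenting path A1→B1 (+1); matched 1.
Augmenting path A2→B3 (+1); matched 2.
Augmenting path A3→B2 (+1); matched 3.
Augmenting path A4→B4 (+1); matched 4.
Augmenting path A6→B4→A4→B5 (+1); matched 5.
Augmenting path A5→B2→A3→B3→A2→B5→A4→B6 (+1); matched 6.
No augmenting path remains; maximum matching = 6.
König certificate: {A1, A2, A3, A4, A5, A6} is a vertex cover of size 6 (every listed pair touches it), so no matching can be larger.

6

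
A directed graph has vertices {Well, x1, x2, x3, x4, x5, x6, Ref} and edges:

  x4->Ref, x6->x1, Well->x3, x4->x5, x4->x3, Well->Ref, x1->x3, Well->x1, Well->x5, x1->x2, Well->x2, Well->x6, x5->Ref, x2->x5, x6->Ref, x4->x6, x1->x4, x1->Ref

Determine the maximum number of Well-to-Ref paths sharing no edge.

4

Assign every edge capacity 1; by Menger, the answer equals the max flow.
Path Well→Ref (+1); total 1.
Path Well→x1→Ref (+1); total 2.
Path Well→x5→Ref (+1); total 3.
Path Well→x6→Ref (+1); total 4.
No residual Well→Ref path; max flow = 4.
Certifying cut of size 4: {Well→Ref, Well→x1, Well→x6, x5→Ref}.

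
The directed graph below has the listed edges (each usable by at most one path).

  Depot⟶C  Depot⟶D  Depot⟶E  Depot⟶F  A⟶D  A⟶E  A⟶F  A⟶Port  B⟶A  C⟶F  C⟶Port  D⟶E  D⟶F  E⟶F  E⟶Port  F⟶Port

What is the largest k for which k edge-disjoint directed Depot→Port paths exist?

Assign every edge capacity 1; by Menger, the answer equals the max flow.
Path Depot→C→Port (+1); total 1.
Path Depot→E→Port (+1); total 2.
Path Depot→F→Port (+1); total 3.
No residual Depot→Port path; max flow = 3.
Certifying cut of size 3: {Depot→C, E→Port, F→Port}.

3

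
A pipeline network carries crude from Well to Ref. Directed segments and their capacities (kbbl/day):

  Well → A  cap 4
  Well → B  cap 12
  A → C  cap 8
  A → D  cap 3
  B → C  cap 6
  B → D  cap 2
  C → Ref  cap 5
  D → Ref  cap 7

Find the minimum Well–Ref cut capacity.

Augment Well→A→C→Ref: bottleneck 4, flow now 4.
Augment Well→B→C→Ref: bottleneck 1, flow now 5.
Augment Well→B→D→Ref: bottleneck 2, flow now 7.
Augment Well→B→C→A→D→Ref: bottleneck 3, flow now 10. (uses reverse residual edge)
No augmenting path remains; maximum flow = 10.
By max-flow min-cut, the minimum cut capacity equals the max flow.
In the residual graph, reachable from Well: {Well, A, B, C}.
Min-cut edges: A→D (3), B→D (2), C→Ref (5); capacity 3 + 2 + 5 = 10.

10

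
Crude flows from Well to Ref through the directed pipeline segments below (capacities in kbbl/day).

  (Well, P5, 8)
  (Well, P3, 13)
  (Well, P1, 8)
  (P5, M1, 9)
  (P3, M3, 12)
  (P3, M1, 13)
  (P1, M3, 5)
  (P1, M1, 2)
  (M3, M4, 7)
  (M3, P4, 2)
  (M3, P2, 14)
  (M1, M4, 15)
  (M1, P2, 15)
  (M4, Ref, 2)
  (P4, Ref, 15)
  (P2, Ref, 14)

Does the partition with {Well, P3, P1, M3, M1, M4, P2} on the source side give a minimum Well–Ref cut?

Given cut capacity: 8 + 2 + 2 + 14 = 26.
Augment Well→P5→M1→M4→Ref: bottleneck 2, flow now 2.
Augment Well→P5→M1→P2→Ref: bottleneck 6, flow now 8.
Augment Well→P3→M3→P4→Ref: bottleneck 2, flow now 10.
Augment Well→P3→M3→P2→Ref: bottleneck 8, flow now 18.
No augmenting path remains; maximum flow = 18.
In the residual graph, reachable from Well: {Well, P5, P3, P1, M3, M1, M4, P2}.
Min-cut edges: M3→P4 (2), M4→Ref (2), P2→Ref (14); capacity 2 + 2 + 14 = 18.
Cut capacity 26 exceeds the max flow 18, so it is not minimum.

No — its capacity is 26, but the minimum cut has capacity 18.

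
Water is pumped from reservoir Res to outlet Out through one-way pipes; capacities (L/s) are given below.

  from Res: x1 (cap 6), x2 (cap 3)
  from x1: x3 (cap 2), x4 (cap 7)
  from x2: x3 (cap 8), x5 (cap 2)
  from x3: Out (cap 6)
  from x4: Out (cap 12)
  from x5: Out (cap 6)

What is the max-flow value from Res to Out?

Augment Res→x1→x3→Out: bottleneck 2, flow now 2.
Augment Res→x1→x4→Out: bottleneck 4, flow now 6.
Augment Res→x2→x3→Out: bottleneck 3, flow now 9.
No augmenting path remains; maximum flow = 9.
In the residual graph, reachable from Res: {Res}.
Min-cut edges: Res→x1 (6), Res→x2 (3); capacity 6 + 3 = 9.
This cut is saturated, so no flow can exceed 9.

9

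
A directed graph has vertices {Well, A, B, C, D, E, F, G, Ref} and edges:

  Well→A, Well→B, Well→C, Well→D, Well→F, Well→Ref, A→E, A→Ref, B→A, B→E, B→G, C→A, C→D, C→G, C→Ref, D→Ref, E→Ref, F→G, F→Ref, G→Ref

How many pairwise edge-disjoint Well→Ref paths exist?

Assign every edge capacity 1; by Menger, the answer equals the max flow.
Path Well→Ref (+1); total 1.
Path Well→A→Ref (+1); total 2.
Path Well→C→Ref (+1); total 3.
Path Well→D→Ref (+1); total 4.
Path Well→F→Ref (+1); total 5.
Path Well→B→E→Ref (+1); total 6.
No residual Well→Ref path; max flow = 6.
Certifying cut of size 6: {Well→A, Well→B, Well→C, Well→D, Well→F, Well→Ref}.

6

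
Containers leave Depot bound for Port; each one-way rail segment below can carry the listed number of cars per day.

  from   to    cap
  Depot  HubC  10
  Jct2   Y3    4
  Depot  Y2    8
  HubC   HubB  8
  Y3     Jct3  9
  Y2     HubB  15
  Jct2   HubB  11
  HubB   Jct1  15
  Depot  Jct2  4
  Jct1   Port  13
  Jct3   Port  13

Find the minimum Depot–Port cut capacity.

Augment Depot→Jct2→HubB→Jct1→Port: bottleneck 4, flow now 4.
Augment Depot→Y2→HubB→Jct1→Port: bottleneck 8, flow now 12.
Augment Depot→HubC→HubB→Jct1→Port: bottleneck 1, flow now 13.
Augment Depot→HubC→HubB→Jct2→Y3→Jct3→Port: bottleneck 4, flow now 17. (uses reverse residual edge)
No augmenting path remains; maximum flow = 17.
By max-flow min-cut, the minimum cut capacity equals the max flow.
In the residual graph, reachable from Depot: {Depot, Y2, HubC, HubB, Jct1}.
Min-cut edges: Depot→Jct2 (4), Jct1→Port (13); capacity 4 + 13 = 17.

17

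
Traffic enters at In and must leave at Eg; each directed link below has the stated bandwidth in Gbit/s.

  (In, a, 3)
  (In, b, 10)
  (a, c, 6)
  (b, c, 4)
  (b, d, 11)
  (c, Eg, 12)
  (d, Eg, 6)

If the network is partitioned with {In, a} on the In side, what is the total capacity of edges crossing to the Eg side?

Edges leaving {In, a}: In→b (10), a→c (6).
Cut capacity = 10 + 6 = 16.

16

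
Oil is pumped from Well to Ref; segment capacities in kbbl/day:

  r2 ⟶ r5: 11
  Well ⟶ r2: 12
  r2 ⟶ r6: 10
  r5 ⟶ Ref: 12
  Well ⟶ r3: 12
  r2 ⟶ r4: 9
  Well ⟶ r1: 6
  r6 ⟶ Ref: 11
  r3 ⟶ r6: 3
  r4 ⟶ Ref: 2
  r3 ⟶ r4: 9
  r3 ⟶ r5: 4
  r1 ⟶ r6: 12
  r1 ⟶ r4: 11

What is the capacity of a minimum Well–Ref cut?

25

Augment Well→r1→r4→Ref: bottleneck 2, flow now 2.
Augment Well→r1→r6→Ref: bottleneck 4, flow now 6.
Augment Well→r2→r5→Ref: bottleneck 11, flow now 17.
Augment Well→r2→r6→Ref: bottleneck 1, flow now 18.
Augment Well→r3→r5→Ref: bottleneck 1, flow now 19.
Augment Well→r3→r6→Ref: bottleneck 3, flow now 22.
Augment Well→r3→r4→r1→r6→Ref: bottleneck 2, flow now 24. (uses reverse residual edge)
Augment Well→r3→r5→r2→r6→Ref: bottleneck 1, flow now 25. (uses reverse residual edge)
No augmenting path remains; maximum flow = 25.
By max-flow min-cut, the minimum cut capacity equals the max flow.
In the residual graph, reachable from Well: {Well, r1, r2, r3, r4, r5, r6}.
Min-cut edges: r4→Ref (2), r5→Ref (12), r6→Ref (11); capacity 2 + 12 + 11 = 25.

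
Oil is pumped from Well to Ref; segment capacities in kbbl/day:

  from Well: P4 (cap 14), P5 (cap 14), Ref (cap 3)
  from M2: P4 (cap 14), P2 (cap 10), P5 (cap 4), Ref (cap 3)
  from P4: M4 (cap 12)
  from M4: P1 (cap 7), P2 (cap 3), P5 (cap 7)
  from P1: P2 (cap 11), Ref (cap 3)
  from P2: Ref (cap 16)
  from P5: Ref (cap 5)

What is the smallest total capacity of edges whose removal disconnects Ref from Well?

18

Augment Well→Ref: bottleneck 3, flow now 3.
Augment Well→P5→Ref: bottleneck 5, flow now 8.
Augment Well→P4→M4→P1→Ref: bottleneck 3, flow now 11.
Augment Well→P4→M4→P2→Ref: bottleneck 3, flow now 14.
Augment Well→P4→M4→P1→P2→Ref: bottleneck 4, flow now 18.
No augmenting path remains; maximum flow = 18.
By max-flow min-cut, the minimum cut capacity equals the max flow.
In the residual graph, reachable from Well: {Well, P4, M4, P5}.
Min-cut edges: Well→Ref (3), M4→P1 (7), M4→P2 (3), P5→Ref (5); capacity 3 + 7 + 3 + 5 = 18.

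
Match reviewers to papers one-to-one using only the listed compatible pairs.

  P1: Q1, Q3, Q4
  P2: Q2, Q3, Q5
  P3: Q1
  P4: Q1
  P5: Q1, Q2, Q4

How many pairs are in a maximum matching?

4

Unit-capacity flow: source→left, listed edges, right→sink; max matching = max flow.
Augmenting path P1→Q1 (+1); matched 1.
Augmenting path P2→Q2 (+1); matched 2.
Augmenting path P5→Q4 (+1); matched 3.
Augmenting path P3→Q1→P1→Q3 (+1); matched 4.
No augmenting path remains; maximum matching = 4.
König certificate: {P1, P2, P5, Q1} is a vertex cover of size 4 (every listed pair touches it), so no matching can be larger.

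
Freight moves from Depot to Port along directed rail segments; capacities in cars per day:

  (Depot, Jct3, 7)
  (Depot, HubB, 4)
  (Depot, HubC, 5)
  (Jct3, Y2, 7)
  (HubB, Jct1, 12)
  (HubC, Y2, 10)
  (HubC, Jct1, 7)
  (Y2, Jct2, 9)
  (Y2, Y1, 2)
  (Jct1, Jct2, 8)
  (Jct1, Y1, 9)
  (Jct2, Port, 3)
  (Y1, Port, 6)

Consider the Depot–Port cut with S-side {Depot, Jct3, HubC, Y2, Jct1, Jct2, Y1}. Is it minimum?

No — its capacity is 13, but the minimum cut has capacity 9.

Given cut capacity: 4 + 3 + 6 = 13.
Augment Depot→Jct3→Y2→Jct2→Port: bottleneck 3, flow now 3.
Augment Depot→Jct3→Y2→Y1→Port: bottleneck 2, flow now 5.
Augment Depot→HubB→Jct1→Y1→Port: bottleneck 4, flow now 9.
No augmenting path remains; maximum flow = 9.
In the residual graph, reachable from Depot: {Depot, Jct3, HubB, HubC, Y2, Jct1, Jct2, Y1}.
Min-cut edges: Jct2→Port (3), Y1→Port (6); capacity 3 + 6 = 9.
Cut capacity 13 exceeds the max flow 9, so it is not minimum.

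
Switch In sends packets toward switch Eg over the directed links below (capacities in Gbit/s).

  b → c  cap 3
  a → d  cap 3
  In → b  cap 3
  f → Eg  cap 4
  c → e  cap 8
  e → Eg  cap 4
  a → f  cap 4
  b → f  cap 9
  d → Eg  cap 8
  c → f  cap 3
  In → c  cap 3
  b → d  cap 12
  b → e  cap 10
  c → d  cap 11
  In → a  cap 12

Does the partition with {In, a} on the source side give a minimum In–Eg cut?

Given cut capacity: 3 + 3 + 3 + 4 = 13.
Augment In→a→d→Eg: bottleneck 3, flow now 3.
Augment In→a→f→Eg: bottleneck 4, flow now 7.
Augment In→b→d→Eg: bottleneck 3, flow now 10.
Augment In→c→d→Eg: bottleneck 2, flow now 12.
Augment In→c→e→Eg: bottleneck 1, flow now 13.
No augmenting path remains; maximum flow = 13.
Cut capacity 13 equals the max flow, so it is a minimum cut.

Yes — it is a minimum cut (capacity 13).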